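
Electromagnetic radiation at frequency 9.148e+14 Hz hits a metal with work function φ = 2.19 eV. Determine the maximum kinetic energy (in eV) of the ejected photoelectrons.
1.5933 eV

Using Einstein's photoelectric equation: KE_max = hf - φ

First, calculate the photon energy:
E_photon = hf = (6.626×10⁻³⁴ J·s)(9.148e+14 Hz)
E_photon = 3.7833 eV

Then, the maximum kinetic energy:
KE_max = E_photon - φ = 3.7833 eV - 2.19 eV = 1.5933 eV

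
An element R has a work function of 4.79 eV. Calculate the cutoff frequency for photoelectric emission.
1.1582e+15 Hz

The threshold frequency is when the photon energy equals the work function:
hf₀ = φ

Solving for f₀:
f₀ = φ/h = (4.79 eV × 1.602×10⁻¹⁹ J/eV) / (6.626×10⁻³⁴ J·s)
f₀ = 1.1582e+15 Hz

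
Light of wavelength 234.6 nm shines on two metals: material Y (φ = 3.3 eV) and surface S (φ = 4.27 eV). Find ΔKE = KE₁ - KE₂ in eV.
0.9700 eV

Using KE_max = hc/λ - φ for each metal:

Photon energy: E = hc/λ = 5.2849 eV

For material Y (φ₁ = 3.3 eV):
KE₁ = E - φ₁ = 5.2849 - 3.3 = 1.9849 eV

For surface S (φ₂ = 4.27 eV):
KE₂ = E - φ₂ = 5.2849 - 4.27 = 1.0149 eV

Difference:
ΔKE = KE₁ - KE₂ = 1.9849 - 1.0149 = 0.9700 eV

Note: The difference equals the difference in work functions: 4.27 - 3.3 = 0.97 eV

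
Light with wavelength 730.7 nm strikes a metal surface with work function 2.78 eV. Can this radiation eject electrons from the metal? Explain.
No

For photoemission, the photon energy must exceed the work function.

Photon energy: E = hc/λ = 1.6968 eV
Work function: φ = 2.78 eV

Since E_photon (1.6968 eV) < φ (2.78 eV), photoemission will NOT occur.
The threshold wavelength is λ₀ = hc/φ = 446.0 nm.
Since 730.7 nm > 446.0 nm, the photons lack sufficient energy.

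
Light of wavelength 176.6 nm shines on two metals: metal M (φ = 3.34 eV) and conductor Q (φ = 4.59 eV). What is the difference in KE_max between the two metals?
1.2500 eV

Using KE_max = hc/λ - φ for each metal:

Photon energy: E = hc/λ = 7.0206 eV

For metal M (φ₁ = 3.34 eV):
KE₁ = E - φ₁ = 7.0206 - 3.34 = 3.6806 eV

For conductor Q (φ₂ = 4.59 eV):
KE₂ = E - φ₂ = 7.0206 - 4.59 = 2.4306 eV

Difference:
ΔKE = KE₁ - KE₂ = 3.6806 - 2.4306 = 1.2500 eV

Note: The difference equals the difference in work functions: 4.59 - 3.34 = 1.25 eV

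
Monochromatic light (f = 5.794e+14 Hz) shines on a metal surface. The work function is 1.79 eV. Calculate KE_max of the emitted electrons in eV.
0.6062 eV

Using Einstein's photoelectric equation: KE_max = hf - φ

First, calculate the photon energy:
E_photon = hf = (6.626×10⁻³⁴ J·s)(5.794e+14 Hz)
E_photon = 2.3962 eV

Then, the maximum kinetic energy:
KE_max = E_photon - φ = 2.3962 eV - 1.79 eV = 0.6062 eV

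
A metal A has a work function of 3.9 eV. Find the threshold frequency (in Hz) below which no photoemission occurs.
9.4302e+14 Hz

The threshold frequency is when the photon energy equals the work function:
hf₀ = φ

Solving for f₀:
f₀ = φ/h = (3.9 eV × 1.602×10⁻¹⁹ J/eV) / (6.626×10⁻³⁴ J·s)
f₀ = 9.4302e+14 Hz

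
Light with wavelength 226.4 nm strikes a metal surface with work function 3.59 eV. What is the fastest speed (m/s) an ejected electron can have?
8.1458e+05 m/s

First, find the maximum kinetic energy:
E_photon = hc/λ = 5.4763 eV
KE_max = E_photon - φ = 5.4763 - 3.59 = 1.8863 eV

Convert to Joules: KE_max = 1.8863 × 1.602×10⁻¹⁹ J = 3.0222e-19 J

Then use KE = ½mv² to find velocity:
v = √(2·KE/m) = √(2 × 3.0222e-19 J / 9.109e-31 kg)
v = 8.1458e+05 m/s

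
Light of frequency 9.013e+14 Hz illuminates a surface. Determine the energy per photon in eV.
3.7275 eV

Using E = hf:

E = hf = (6.626×10⁻³⁴ J·s)(9.013e+14 Hz)
E = 3.7275 eV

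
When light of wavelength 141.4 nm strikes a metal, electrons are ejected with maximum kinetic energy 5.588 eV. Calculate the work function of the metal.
3.18 eV

From Einstein's photoelectric equation: KE_max = hf - φ = hc/λ - φ

Rearranging for φ:
φ = hc/λ - KE_max

Calculate photon energy:
E_photon = hc/λ = 8.7683 eV

Therefore:
φ = 8.7683 - 5.588 = 3.18 eV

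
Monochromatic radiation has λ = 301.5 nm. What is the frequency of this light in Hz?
9.9434e+14 Hz

Using the wave equation: c = fλ

Solving for frequency:
f = c/λ = (3×10⁸ m/s) / (301.5×10⁻⁹ m)
f = 9.9434e+14 Hz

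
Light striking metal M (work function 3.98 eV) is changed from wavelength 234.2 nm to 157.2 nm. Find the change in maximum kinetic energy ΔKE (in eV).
2.5931 eV

Using Einstein's equation: KE_max = hc/λ - φ

For λ₁ = 234.2 nm:
KE₁ = hc/λ₁ - φ = 5.2939 - 3.98 = 1.3139 eV

For λ₂ = 157.2 nm:
KE₂ = hc/λ₂ - φ = 7.8870 - 3.98 = 3.9070 eV

Change in KE:
ΔKE = KE₂ - KE₁ = 3.9070 - 1.3139 = 2.5931 eV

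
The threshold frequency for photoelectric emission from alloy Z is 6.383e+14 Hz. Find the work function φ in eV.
2.64 eV

At the threshold frequency, photon energy equals work function:
φ = hf₀

Calculating:
φ = (6.626×10⁻³⁴ J·s)(6.383e+14 Hz)
φ = 2.64 eV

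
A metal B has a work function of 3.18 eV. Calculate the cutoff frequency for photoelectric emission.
7.6892e+14 Hz

The threshold frequency is when the photon energy equals the work function:
hf₀ = φ

Solving for f₀:
f₀ = φ/h = (3.18 eV × 1.602×10⁻¹⁹ J/eV) / (6.626×10⁻³⁴ J·s)
f₀ = 7.6892e+14 Hz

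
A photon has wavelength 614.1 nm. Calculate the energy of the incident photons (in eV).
2.0190 eV

Using E = hf = hc/λ:

E = hc/λ = (6.626×10⁻³⁴ J·s)(3×10⁸ m/s) / (614.1×10⁻⁹ m)
E = 2.0190 eV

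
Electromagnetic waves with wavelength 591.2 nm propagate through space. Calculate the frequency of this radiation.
5.0709e+14 Hz

Using the wave equation: c = fλ

Solving for frequency:
f = c/λ = (3×10⁸ m/s) / (591.2×10⁻⁹ m)
f = 5.0709e+14 Hz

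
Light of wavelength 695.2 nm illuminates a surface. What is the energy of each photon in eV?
1.7834 eV

Using E = hf = hc/λ:

E = hc/λ = (6.626×10⁻³⁴ J·s)(3×10⁸ m/s) / (695.2×10⁻⁹ m)
E = 1.7834 eV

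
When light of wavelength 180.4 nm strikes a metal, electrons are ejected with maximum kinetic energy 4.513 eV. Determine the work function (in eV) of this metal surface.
2.36 eV

From Einstein's photoelectric equation: KE_max = hf - φ = hc/λ - φ

Rearranging for φ:
φ = hc/λ - KE_max

Calculate photon energy:
E_photon = hc/λ = 6.8727 eV

Therefore:
φ = 6.8727 - 4.513 = 2.36 eV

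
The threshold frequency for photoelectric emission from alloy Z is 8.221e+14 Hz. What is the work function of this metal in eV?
3.40 eV

At the threshold frequency, photon energy equals work function:
φ = hf₀

Calculating:
φ = (6.626×10⁻³⁴ J·s)(8.221e+14 Hz)
φ = 3.40 eV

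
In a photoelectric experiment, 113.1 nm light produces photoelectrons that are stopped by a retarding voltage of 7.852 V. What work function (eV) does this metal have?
3.11 eV

The stopping potential gives the maximum kinetic energy: KE_max = eV_s = 7.852 eV

From Einstein's photoelectric equation: KE_max = hc/λ - φ
Rearranging: φ = hc/λ - KE_max

Calculate photon energy:
E_photon = hc/λ = (6.626×10⁻³⁴ J·s)(3×10⁸ m/s) / (113.1×10⁻⁹ m) = 10.9624 eV

Therefore:
φ = 10.9624 - 7.852 = 3.11 eV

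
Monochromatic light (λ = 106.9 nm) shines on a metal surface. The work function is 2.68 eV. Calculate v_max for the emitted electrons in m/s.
1.7712e+06 m/s

First, find the maximum kinetic energy:
E_photon = hc/λ = 11.5981 eV
KE_max = E_photon - φ = 11.5981 - 2.68 = 8.9181 eV

Convert to Joules: KE_max = 8.9181 × 1.602×10⁻¹⁹ J = 1.4288e-18 J

Then use KE = ½mv² to find velocity:
v = √(2·KE/m) = √(2 × 1.4288e-18 J / 9.109e-31 kg)
v = 1.7712e+06 m/s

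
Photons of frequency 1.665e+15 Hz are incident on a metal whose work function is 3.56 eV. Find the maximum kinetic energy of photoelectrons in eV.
3.3259 eV

Using Einstein's photoelectric equation: KE_max = hf - φ

First, calculate the photon energy:
E_photon = hf = (6.626×10⁻³⁴ J·s)(1.665e+15 Hz)
E_photon = 6.8859 eV

Then, the maximum kinetic energy:
KE_max = E_photon - φ = 6.8859 eV - 3.56 eV = 3.3259 eV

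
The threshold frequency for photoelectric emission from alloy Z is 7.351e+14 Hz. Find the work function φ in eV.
3.04 eV

At the threshold frequency, photon energy equals work function:
φ = hf₀

Calculating:
φ = (6.626×10⁻³⁴ J·s)(7.351e+14 Hz)
φ = 3.04 eV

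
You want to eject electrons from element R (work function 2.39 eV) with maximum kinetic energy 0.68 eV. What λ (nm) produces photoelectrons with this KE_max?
403.86 nm

From Einstein's equation: KE_max = hc/λ - φ

Rearranging for λ:
hc/λ = KE_max + φ
λ = hc/(KE_max + φ)

Required photon energy:
E_photon = KE_max + φ = 0.68 + 2.39 = 3.07 eV

Required wavelength:
λ = hc/E_photon = (6.626×10⁻³⁴)(3×10⁸) / (3.07 × 1.602×10⁻¹⁹)
λ = 403.86 nm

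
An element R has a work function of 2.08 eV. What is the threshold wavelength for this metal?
596.08 nm

The threshold wavelength is when the photon energy equals the work function:
hc/λ₀ = φ

Solving for λ₀:
λ₀ = hc/φ = (6.626×10⁻³⁴ J·s)(3×10⁸ m/s) / (2.08 eV × 1.602×10⁻¹⁹ J/eV)
λ₀ = 596.08 nm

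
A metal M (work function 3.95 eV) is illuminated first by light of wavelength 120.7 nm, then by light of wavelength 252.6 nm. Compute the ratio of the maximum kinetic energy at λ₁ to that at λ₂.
6.5971

Using Einstein's equation: KE_max = hc/λ - φ

For λ₁ = 120.7 nm:
E₁ = hc/λ₁ = 10.2721 eV
KE₁ = E₁ - φ = 10.2721 - 3.95 = 6.3221 eV

For λ₂ = 252.6 nm:
E₂ = hc/λ₂ = 4.9083 eV
KE₂ = E₂ - φ = 4.9083 - 3.95 = 0.9583 eV

Ratio: KE₁/KE₂ = 6.3221/0.9583 = 6.5971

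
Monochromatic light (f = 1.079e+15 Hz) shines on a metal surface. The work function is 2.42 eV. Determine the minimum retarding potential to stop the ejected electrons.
2.0424 V

The stopping potential V_s satisfies: eV_s = KE_max

First, find KE_max using Einstein's equation:
E_photon = hf = (6.626×10⁻³⁴ J·s)(1.079e+15 Hz) = 4.4624 eV
KE_max = E_photon - φ = 4.4624 - 2.42 = 2.0424 eV

Since eV_s = KE_max:
V_s = KE_max/e = 2.0424 V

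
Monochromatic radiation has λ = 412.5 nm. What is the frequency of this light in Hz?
7.2677e+14 Hz

Using the wave equation: c = fλ

Solving for frequency:
f = c/λ = (3×10⁸ m/s) / (412.5×10⁻⁹ m)
f = 7.2677e+14 Hz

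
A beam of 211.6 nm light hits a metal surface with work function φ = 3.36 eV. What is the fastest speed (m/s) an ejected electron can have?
9.3765e+05 m/s

First, find the maximum kinetic energy:
E_photon = hc/λ = 5.8594 eV
KE_max = E_photon - φ = 5.8594 - 3.36 = 2.4994 eV

Convert to Joules: KE_max = 2.4994 × 1.602×10⁻¹⁹ J = 4.0044e-19 J

Then use KE = ½mv² to find velocity:
v = √(2·KE/m) = √(2 × 4.0044e-19 J / 9.109e-31 kg)
v = 9.3765e+05 m/s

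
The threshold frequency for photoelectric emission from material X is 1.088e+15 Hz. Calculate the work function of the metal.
4.50 eV

At the threshold frequency, photon energy equals work function:
φ = hf₀

Calculating:
φ = (6.626×10⁻³⁴ J·s)(1.088e+15 Hz)
φ = 4.50 eV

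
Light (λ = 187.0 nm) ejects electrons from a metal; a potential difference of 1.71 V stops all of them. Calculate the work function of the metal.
4.92 eV

The stopping potential gives the maximum kinetic energy: KE_max = eV_s = 1.71 eV

From Einstein's photoelectric equation: KE_max = hc/λ - φ
Rearranging: φ = hc/λ - KE_max

Calculate photon energy:
E_photon = hc/λ = (6.626×10⁻³⁴ J·s)(3×10⁸ m/s) / (187.0×10⁻⁹ m) = 6.6302 eV

Therefore:
φ = 6.6302 - 1.71 = 4.92 eV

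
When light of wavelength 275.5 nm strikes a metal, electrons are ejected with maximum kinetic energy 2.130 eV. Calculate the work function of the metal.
2.37 eV

From Einstein's photoelectric equation: KE_max = hf - φ = hc/λ - φ

Rearranging for φ:
φ = hc/λ - KE_max

Calculate photon energy:
E_photon = hc/λ = 4.5003 eV

Therefore:
φ = 4.5003 - 2.130 = 2.37 eV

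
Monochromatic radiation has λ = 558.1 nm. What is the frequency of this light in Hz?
5.3717e+14 Hz

Using the wave equation: c = fλ

Solving for frequency:
f = c/λ = (3×10⁸ m/s) / (558.1×10⁻⁹ m)
f = 5.3717e+14 Hz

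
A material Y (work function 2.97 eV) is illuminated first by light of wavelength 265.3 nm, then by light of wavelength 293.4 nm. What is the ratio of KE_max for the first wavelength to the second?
1.3564

Using Einstein's equation: KE_max = hc/λ - φ

For λ₁ = 265.3 nm:
E₁ = hc/λ₁ = 4.6734 eV
KE₁ = E₁ - φ = 4.6734 - 2.97 = 1.7034 eV

For λ₂ = 293.4 nm:
E₂ = hc/λ₂ = 4.2258 eV
KE₂ = E₂ - φ = 4.2258 - 2.97 = 1.2558 eV

Ratio: KE₁/KE₂ = 1.7034/1.2558 = 1.3564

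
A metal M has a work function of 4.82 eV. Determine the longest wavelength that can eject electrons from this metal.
257.23 nm

The threshold wavelength is when the photon energy equals the work function:
hc/λ₀ = φ

Solving for λ₀:
λ₀ = hc/φ = (6.626×10⁻³⁴ J·s)(3×10⁸ m/s) / (4.82 eV × 1.602×10⁻¹⁹ J/eV)
λ₀ = 257.23 nm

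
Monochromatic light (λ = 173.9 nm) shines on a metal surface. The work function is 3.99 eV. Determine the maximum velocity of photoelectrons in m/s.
1.0509e+06 m/s

First, find the maximum kinetic energy:
E_photon = hc/λ = 7.1296 eV
KE_max = E_photon - φ = 7.1296 - 3.99 = 3.1396 eV

Convert to Joules: KE_max = 3.1396 × 1.602×10⁻¹⁹ J = 5.0302e-19 J

Then use KE = ½mv² to find velocity:
v = √(2·KE/m) = √(2 × 5.0302e-19 J / 9.109e-31 kg)
v = 1.0509e+06 m/s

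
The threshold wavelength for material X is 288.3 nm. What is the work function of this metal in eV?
4.30 eV

At the threshold wavelength, photon energy equals work function:
φ = hc/λ₀

Calculating:
φ = (6.626×10⁻³⁴ J·s)(3×10⁸ m/s) / (288.3×10⁻⁹ m)
φ = 4.30 eV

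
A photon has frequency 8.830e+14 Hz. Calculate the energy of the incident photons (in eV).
3.6518 eV

Using E = hf:

E = hf = (6.626×10⁻³⁴ J·s)(8.830e+14 Hz)
E = 3.6518 eV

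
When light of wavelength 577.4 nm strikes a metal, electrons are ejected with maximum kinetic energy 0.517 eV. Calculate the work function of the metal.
1.63 eV

From Einstein's photoelectric equation: KE_max = hf - φ = hc/λ - φ

Rearranging for φ:
φ = hc/λ - KE_max

Calculate photon energy:
E_photon = hc/λ = 2.1473 eV

Therefore:
φ = 2.1473 - 0.517 = 1.63 eV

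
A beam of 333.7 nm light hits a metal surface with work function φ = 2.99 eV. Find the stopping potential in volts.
0.7254 V

The stopping potential V_s satisfies: eV_s = KE_max

First, find KE_max using Einstein's equation:
E_photon = hc/λ = 3.7154 eV
KE_max = E_photon - φ = 3.7154 - 2.99 = 0.7254 eV

Since eV_s = KE_max:
V_s = KE_max/e = 0.7254 V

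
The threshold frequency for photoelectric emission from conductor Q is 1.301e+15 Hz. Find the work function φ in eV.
5.38 eV

At the threshold frequency, photon energy equals work function:
φ = hf₀

Calculating:
φ = (6.626×10⁻³⁴ J·s)(1.301e+15 Hz)
φ = 5.38 eV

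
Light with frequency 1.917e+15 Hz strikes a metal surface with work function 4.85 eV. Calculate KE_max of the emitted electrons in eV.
3.0781 eV

Using Einstein's photoelectric equation: KE_max = hf - φ

First, calculate the photon energy:
E_photon = hf = (6.626×10⁻³⁴ J·s)(1.917e+15 Hz)
E_photon = 7.9281 eV

Then, the maximum kinetic energy:
KE_max = E_photon - φ = 7.9281 eV - 4.85 eV = 3.0781 eV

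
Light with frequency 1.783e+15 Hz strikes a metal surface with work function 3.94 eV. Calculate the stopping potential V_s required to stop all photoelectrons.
3.4339 V

The stopping potential V_s satisfies: eV_s = KE_max

First, find KE_max using Einstein's equation:
E_photon = hf = (6.626×10⁻³⁴ J·s)(1.783e+15 Hz) = 7.3739 eV
KE_max = E_photon - φ = 7.3739 - 3.94 = 3.4339 eV

Since eV_s = KE_max:
V_s = KE_max/e = 3.4339 V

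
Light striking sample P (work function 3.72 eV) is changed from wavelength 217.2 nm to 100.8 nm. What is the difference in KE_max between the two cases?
6.5917 eV

Using Einstein's equation: KE_max = hc/λ - φ

For λ₁ = 217.2 nm:
KE₁ = hc/λ₁ - φ = 5.7083 - 3.72 = 1.9883 eV

For λ₂ = 100.8 nm:
KE₂ = hc/λ₂ - φ = 12.3000 - 3.72 = 8.5800 eV

Change in KE:
ΔKE = KE₂ - KE₁ = 8.5800 - 1.9883 = 6.5917 eV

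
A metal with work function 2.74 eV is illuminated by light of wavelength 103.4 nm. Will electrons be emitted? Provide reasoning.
Yes

For photoemission, the photon energy must exceed the work function.

Photon energy: E = hc/λ = 11.9907 eV
Work function: φ = 2.74 eV

Since E_photon (11.9907 eV) > φ (2.74 eV), photoemission WILL occur.
The threshold wavelength is λ₀ = hc/φ = 452.5 nm.
Since 103.4 nm < 452.5 nm, the light has sufficient energy.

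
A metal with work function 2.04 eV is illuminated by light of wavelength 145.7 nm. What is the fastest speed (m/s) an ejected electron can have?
1.5086e+06 m/s

First, find the maximum kinetic energy:
E_photon = hc/λ = 8.5096 eV
KE_max = E_photon - φ = 8.5096 - 2.04 = 6.4696 eV

Convert to Joules: KE_max = 6.4696 × 1.602×10⁻¹⁹ J = 1.0365e-18 J

Then use KE = ½mv² to find velocity:
v = √(2·KE/m) = √(2 × 1.0365e-18 J / 9.109e-31 kg)
v = 1.5086e+06 m/s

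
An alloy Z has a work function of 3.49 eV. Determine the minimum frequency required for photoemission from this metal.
8.4388e+14 Hz

The threshold frequency is when the photon energy equals the work function:
hf₀ = φ

Solving for f₀:
f₀ = φ/h = (3.49 eV × 1.602×10⁻¹⁹ J/eV) / (6.626×10⁻³⁴ J·s)
f₀ = 8.4388e+14 Hz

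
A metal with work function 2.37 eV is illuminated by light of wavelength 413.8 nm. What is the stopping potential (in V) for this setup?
0.6262 V

The stopping potential V_s satisfies: eV_s = KE_max

First, find KE_max using Einstein's equation:
E_photon = hc/λ = 2.9962 eV
KE_max = E_photon - φ = 2.9962 - 2.37 = 0.6262 eV

Since eV_s = KE_max:
V_s = KE_max/e = 0.6262 V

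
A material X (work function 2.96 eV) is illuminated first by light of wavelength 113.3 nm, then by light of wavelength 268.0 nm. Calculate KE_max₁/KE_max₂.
4.7909

Using Einstein's equation: KE_max = hc/λ - φ

For λ₁ = 113.3 nm:
E₁ = hc/λ₁ = 10.9430 eV
KE₁ = E₁ - φ = 10.9430 - 2.96 = 7.9830 eV

For λ₂ = 268.0 nm:
E₂ = hc/λ₂ = 4.6263 eV
KE₂ = E₂ - φ = 4.6263 - 2.96 = 1.6663 eV

Ratio: KE₁/KE₂ = 7.9830/1.6663 = 4.7909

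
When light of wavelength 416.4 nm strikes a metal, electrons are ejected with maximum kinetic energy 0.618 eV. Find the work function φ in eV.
2.36 eV

From Einstein's photoelectric equation: KE_max = hf - φ = hc/λ - φ

Rearranging for φ:
φ = hc/λ - KE_max

Calculate photon energy:
E_photon = hc/λ = 2.9775 eV

Therefore:
φ = 2.9775 - 0.618 = 2.36 eV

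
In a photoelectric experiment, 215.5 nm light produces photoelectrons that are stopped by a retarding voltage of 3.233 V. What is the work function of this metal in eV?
2.52 eV

The stopping potential gives the maximum kinetic energy: KE_max = eV_s = 3.233 eV

From Einstein's photoelectric equation: KE_max = hc/λ - φ
Rearranging: φ = hc/λ - KE_max

Calculate photon energy:
E_photon = hc/λ = (6.626×10⁻³⁴ J·s)(3×10⁸ m/s) / (215.5×10⁻⁹ m) = 5.7533 eV

Therefore:
φ = 5.7533 - 3.233 = 2.52 eV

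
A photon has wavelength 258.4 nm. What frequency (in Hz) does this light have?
1.1602e+15 Hz

Using the wave equation: c = fλ

Solving for frequency:
f = c/λ = (3×10⁸ m/s) / (258.4×10⁻⁹ m)
f = 1.1602e+15 Hz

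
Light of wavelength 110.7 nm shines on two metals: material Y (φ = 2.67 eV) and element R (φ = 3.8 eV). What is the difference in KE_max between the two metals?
1.1300 eV

Using KE_max = hc/λ - φ for each metal:

Photon energy: E = hc/λ = 11.2000 eV

For material Y (φ₁ = 2.67 eV):
KE₁ = E - φ₁ = 11.2000 - 2.67 = 8.5300 eV

For element R (φ₂ = 3.8 eV):
KE₂ = E - φ₂ = 11.2000 - 3.8 = 7.4000 eV

Difference:
ΔKE = KE₁ - KE₂ = 8.5300 - 7.4000 = 1.1300 eV

Note: The difference equals the difference in work functions: 3.8 - 2.67 = 1.13 eV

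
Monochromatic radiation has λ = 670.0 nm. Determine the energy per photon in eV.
1.8505 eV

Using E = hf = hc/λ:

E = hc/λ = (6.626×10⁻³⁴ J·s)(3×10⁸ m/s) / (670.0×10⁻⁹ m)
E = 1.8505 eV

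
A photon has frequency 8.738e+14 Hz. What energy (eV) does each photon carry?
3.6137 eV

Using E = hf:

E = hf = (6.626×10⁻³⁴ J·s)(8.738e+14 Hz)
E = 3.6137 eV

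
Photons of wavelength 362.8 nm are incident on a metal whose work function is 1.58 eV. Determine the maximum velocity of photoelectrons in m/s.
8.0395e+05 m/s

First, find the maximum kinetic energy:
E_photon = hc/λ = 3.4174 eV
KE_max = E_photon - φ = 3.4174 - 1.58 = 1.8374 eV

Convert to Joules: KE_max = 1.8374 × 1.602×10⁻¹⁹ J = 2.9439e-19 J

Then use KE = ½mv² to find velocity:
v = √(2·KE/m) = √(2 × 2.9439e-19 J / 9.109e-31 kg)
v = 8.0395e+05 m/s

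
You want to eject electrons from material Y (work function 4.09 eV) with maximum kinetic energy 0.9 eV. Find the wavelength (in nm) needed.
248.47 nm

From Einstein's equation: KE_max = hc/λ - φ

Rearranging for λ:
hc/λ = KE_max + φ
λ = hc/(KE_max + φ)

Required photon energy:
E_photon = KE_max + φ = 0.9 + 4.09 = 4.99 eV

Required wavelength:
λ = hc/E_photon = (6.626×10⁻³⁴)(3×10⁸) / (4.99 × 1.602×10⁻¹⁹)
λ = 248.47 nm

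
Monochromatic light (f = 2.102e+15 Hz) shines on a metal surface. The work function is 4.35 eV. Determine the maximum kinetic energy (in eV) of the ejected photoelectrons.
4.3432 eV

Using Einstein's photoelectric equation: KE_max = hf - φ

First, calculate the photon energy:
E_photon = hf = (6.626×10⁻³⁴ J·s)(2.102e+15 Hz)
E_photon = 8.6932 eV

Then, the maximum kinetic energy:
KE_max = E_photon - φ = 8.6932 eV - 4.35 eV = 4.3432 eV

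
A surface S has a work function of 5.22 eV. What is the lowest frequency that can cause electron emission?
1.2622e+15 Hz

The threshold frequency is when the photon energy equals the work function:
hf₀ = φ

Solving for f₀:
f₀ = φ/h = (5.22 eV × 1.602×10⁻¹⁹ J/eV) / (6.626×10⁻³⁴ J·s)
f₀ = 1.2622e+15 Hz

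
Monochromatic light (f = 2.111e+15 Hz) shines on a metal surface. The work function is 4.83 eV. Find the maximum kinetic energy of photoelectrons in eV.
3.9004 eV

Using Einstein's photoelectric equation: KE_max = hf - φ

First, calculate the photon energy:
E_photon = hf = (6.626×10⁻³⁴ J·s)(2.111e+15 Hz)
E_photon = 8.7304 eV

Then, the maximum kinetic energy:
KE_max = E_photon - φ = 8.7304 eV - 4.83 eV = 3.9004 eV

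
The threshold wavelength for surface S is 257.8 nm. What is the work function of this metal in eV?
4.81 eV

At the threshold wavelength, photon energy equals work function:
φ = hc/λ₀

Calculating:
φ = (6.626×10⁻³⁴ J·s)(3×10⁸ m/s) / (257.8×10⁻⁹ m)
φ = 4.81 eV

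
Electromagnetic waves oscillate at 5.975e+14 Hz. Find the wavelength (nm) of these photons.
501.74 nm

Using the wave equation: c = fλ

Solving for wavelength:
λ = c/f = (3×10⁸ m/s) / (5.975e+14 Hz)
λ = 501.74 nm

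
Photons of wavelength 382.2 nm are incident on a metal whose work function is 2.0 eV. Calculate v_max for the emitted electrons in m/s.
6.6150e+05 m/s

First, find the maximum kinetic energy:
E_photon = hc/λ = 3.2440 eV
KE_max = E_photon - φ = 3.2440 - 2.0 = 1.2440 eV

Convert to Joules: KE_max = 1.2440 × 1.602×10⁻¹⁹ J = 1.9930e-19 J

Then use KE = ½mv² to find velocity:
v = √(2·KE/m) = √(2 × 1.9930e-19 J / 9.109e-31 kg)
v = 6.6150e+05 m/s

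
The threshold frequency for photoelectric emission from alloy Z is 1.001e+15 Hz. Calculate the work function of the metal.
4.14 eV

At the threshold frequency, photon energy equals work function:
φ = hf₀

Calculating:
φ = (6.626×10⁻³⁴ J·s)(1.001e+15 Hz)
φ = 4.14 eV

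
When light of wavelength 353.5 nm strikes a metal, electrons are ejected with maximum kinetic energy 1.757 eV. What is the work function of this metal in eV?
1.75 eV

From Einstein's photoelectric equation: KE_max = hf - φ = hc/λ - φ

Rearranging for φ:
φ = hc/λ - KE_max

Calculate photon energy:
E_photon = hc/λ = 3.5073 eV

Therefore:
φ = 3.5073 - 1.757 = 1.75 eV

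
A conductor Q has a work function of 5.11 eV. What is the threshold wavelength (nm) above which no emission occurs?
242.63 nm

The threshold wavelength is when the photon energy equals the work function:
hc/λ₀ = φ

Solving for λ₀:
λ₀ = hc/φ = (6.626×10⁻³⁴ J·s)(3×10⁸ m/s) / (5.11 eV × 1.602×10⁻¹⁹ J/eV)
λ₀ = 242.63 nm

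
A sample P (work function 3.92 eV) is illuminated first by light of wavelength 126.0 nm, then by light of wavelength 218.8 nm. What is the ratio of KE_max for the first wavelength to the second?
3.3895

Using Einstein's equation: KE_max = hc/λ - φ

For λ₁ = 126.0 nm:
E₁ = hc/λ₁ = 9.8400 eV
KE₁ = E₁ - φ = 9.8400 - 3.92 = 5.9200 eV

For λ₂ = 218.8 nm:
E₂ = hc/λ₂ = 5.6666 eV
KE₂ = E₂ - φ = 5.6666 - 3.92 = 1.7466 eV

Ratio: KE₁/KE₂ = 5.9200/1.7466 = 3.3895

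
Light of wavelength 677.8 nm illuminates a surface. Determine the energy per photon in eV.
1.8292 eV

Using E = hf = hc/λ:

E = hc/λ = (6.626×10⁻³⁴ J·s)(3×10⁸ m/s) / (677.8×10⁻⁹ m)
E = 1.8292 eV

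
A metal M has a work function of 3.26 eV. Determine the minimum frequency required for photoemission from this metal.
7.8826e+14 Hz

The threshold frequency is when the photon energy equals the work function:
hf₀ = φ

Solving for f₀:
f₀ = φ/h = (3.26 eV × 1.602×10⁻¹⁹ J/eV) / (6.626×10⁻³⁴ J·s)
f₀ = 7.8826e+14 Hz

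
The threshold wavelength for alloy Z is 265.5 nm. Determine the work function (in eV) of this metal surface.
4.67 eV

At the threshold wavelength, photon energy equals work function:
φ = hc/λ₀

Calculating:
φ = (6.626×10⁻³⁴ J·s)(3×10⁸ m/s) / (265.5×10⁻⁹ m)
φ = 4.67 eV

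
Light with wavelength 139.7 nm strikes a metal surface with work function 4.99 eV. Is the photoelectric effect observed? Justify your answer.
Yes

For photoemission, the photon energy must exceed the work function.

Photon energy: E = hc/λ = 8.8750 eV
Work function: φ = 4.99 eV

Since E_photon (8.8750 eV) > φ (4.99 eV), photoemission WILL occur.
The threshold wavelength is λ₀ = hc/φ = 248.5 nm.
Since 139.7 nm < 248.5 nm, the light has sufficient energy.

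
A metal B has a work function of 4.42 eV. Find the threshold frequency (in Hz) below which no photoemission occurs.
1.0688e+15 Hz

The threshold frequency is when the photon energy equals the work function:
hf₀ = φ

Solving for f₀:
f₀ = φ/h = (4.42 eV × 1.602×10⁻¹⁹ J/eV) / (6.626×10⁻³⁴ J·s)
f₀ = 1.0688e+15 Hz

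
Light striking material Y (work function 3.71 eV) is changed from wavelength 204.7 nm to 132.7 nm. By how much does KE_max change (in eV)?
3.2863 eV

Using Einstein's equation: KE_max = hc/λ - φ

For λ₁ = 204.7 nm:
KE₁ = hc/λ₁ - φ = 6.0569 - 3.71 = 2.3469 eV

For λ₂ = 132.7 nm:
KE₂ = hc/λ₂ - φ = 9.3432 - 3.71 = 5.6332 eV

Change in KE:
ΔKE = KE₂ - KE₁ = 5.6332 - 2.3469 = 3.2863 eV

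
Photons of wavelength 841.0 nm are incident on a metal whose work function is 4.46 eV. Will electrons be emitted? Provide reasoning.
No

For photoemission, the photon energy must exceed the work function.

Photon energy: E = hc/λ = 1.4742 eV
Work function: φ = 4.46 eV

Since E_photon (1.4742 eV) < φ (4.46 eV), photoemission will NOT occur.
The threshold wavelength is λ₀ = hc/φ = 278.0 nm.
Since 841.0 nm > 278.0 nm, the photons lack sufficient energy.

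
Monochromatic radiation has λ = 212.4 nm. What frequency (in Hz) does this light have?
1.4115e+15 Hz

Using the wave equation: c = fλ

Solving for frequency:
f = c/λ = (3×10⁸ m/s) / (212.4×10⁻⁹ m)
f = 1.4115e+15 Hz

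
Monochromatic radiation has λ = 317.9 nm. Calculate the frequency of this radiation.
9.4304e+14 Hz

Using the wave equation: c = fλ

Solving for frequency:
f = c/λ = (3×10⁸ m/s) / (317.9×10⁻⁹ m)
f = 9.4304e+14 Hz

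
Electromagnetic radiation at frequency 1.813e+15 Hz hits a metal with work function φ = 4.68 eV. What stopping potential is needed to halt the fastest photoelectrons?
2.8180 V

The stopping potential V_s satisfies: eV_s = KE_max

First, find KE_max using Einstein's equation:
E_photon = hf = (6.626×10⁻³⁴ J·s)(1.813e+15 Hz) = 7.4980 eV
KE_max = E_photon - φ = 7.4980 - 4.68 = 2.8180 eV

Since eV_s = KE_max:
V_s = KE_max/e = 2.8180 V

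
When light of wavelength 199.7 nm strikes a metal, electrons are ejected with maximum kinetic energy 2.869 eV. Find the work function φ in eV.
3.34 eV

From Einstein's photoelectric equation: KE_max = hf - φ = hc/λ - φ

Rearranging for φ:
φ = hc/λ - KE_max

Calculate photon energy:
E_photon = hc/λ = 6.2085 eV

Therefore:
φ = 6.2085 - 2.869 = 3.34 eV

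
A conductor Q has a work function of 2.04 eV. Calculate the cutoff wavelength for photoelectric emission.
607.77 nm

The threshold wavelength is when the photon energy equals the work function:
hc/λ₀ = φ

Solving for λ₀:
λ₀ = hc/φ = (6.626×10⁻³⁴ J·s)(3×10⁸ m/s) / (2.04 eV × 1.602×10⁻¹⁹ J/eV)
λ₀ = 607.77 nm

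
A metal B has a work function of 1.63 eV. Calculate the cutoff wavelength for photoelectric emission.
760.64 nm

The threshold wavelength is when the photon energy equals the work function:
hc/λ₀ = φ

Solving for λ₀:
λ₀ = hc/φ = (6.626×10⁻³⁴ J·s)(3×10⁸ m/s) / (1.63 eV × 1.602×10⁻¹⁹ J/eV)
λ₀ = 760.64 nm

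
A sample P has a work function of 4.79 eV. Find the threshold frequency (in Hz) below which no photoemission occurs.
1.1582e+15 Hz

The threshold frequency is when the photon energy equals the work function:
hf₀ = φ

Solving for f₀:
f₀ = φ/h = (4.79 eV × 1.602×10⁻¹⁹ J/eV) / (6.626×10⁻³⁴ J·s)
f₀ = 1.1582e+15 Hz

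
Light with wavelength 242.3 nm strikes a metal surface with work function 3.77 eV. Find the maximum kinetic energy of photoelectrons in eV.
1.3470 eV

Using Einstein's photoelectric equation: KE_max = hf - φ = hc/λ - φ

First, calculate the photon energy:
E_photon = hc/λ = (6.626×10⁻³⁴ J·s)(3×10⁸ m/s) / (242.3×10⁻⁹ m)
E_photon = 5.1170 eV

Then, the maximum kinetic energy:
KE_max = E_photon - φ = 5.1170 eV - 3.77 eV = 1.3470 eV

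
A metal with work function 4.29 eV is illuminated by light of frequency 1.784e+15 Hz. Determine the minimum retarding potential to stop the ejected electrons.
3.0880 V

The stopping potential V_s satisfies: eV_s = KE_max

First, find KE_max using Einstein's equation:
E_photon = hf = (6.626×10⁻³⁴ J·s)(1.784e+15 Hz) = 7.3780 eV
KE_max = E_photon - φ = 7.3780 - 4.29 = 3.0880 eV

Since eV_s = KE_max:
V_s = KE_max/e = 3.0880 V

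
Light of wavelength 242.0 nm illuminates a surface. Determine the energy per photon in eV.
5.1233 eV

Using E = hf = hc/λ:

E = hc/λ = (6.626×10⁻³⁴ J·s)(3×10⁸ m/s) / (242.0×10⁻⁹ m)
E = 5.1233 eV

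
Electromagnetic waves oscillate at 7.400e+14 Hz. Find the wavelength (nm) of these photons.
405.12 nm

Using the wave equation: c = fλ

Solving for wavelength:
λ = c/f = (3×10⁸ m/s) / (7.400e+14 Hz)
λ = 405.12 nm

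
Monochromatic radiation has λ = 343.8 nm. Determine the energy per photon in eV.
3.6063 eV

Using E = hf = hc/λ:

E = hc/λ = (6.626×10⁻³⁴ J·s)(3×10⁸ m/s) / (343.8×10⁻⁹ m)
E = 3.6063 eV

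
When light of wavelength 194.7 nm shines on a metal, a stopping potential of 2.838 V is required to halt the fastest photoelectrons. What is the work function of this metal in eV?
3.53 eV

The stopping potential gives the maximum kinetic energy: KE_max = eV_s = 2.838 eV

From Einstein's photoelectric equation: KE_max = hc/λ - φ
Rearranging: φ = hc/λ - KE_max

Calculate photon energy:
E_photon = hc/λ = (6.626×10⁻³⁴ J·s)(3×10⁸ m/s) / (194.7×10⁻⁹ m) = 6.3680 eV

Therefore:
φ = 6.3680 - 2.838 = 3.53 eV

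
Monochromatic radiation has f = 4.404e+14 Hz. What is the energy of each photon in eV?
1.8213 eV

Using E = hf:

E = hf = (6.626×10⁻³⁴ J·s)(4.404e+14 Hz)
E = 1.8213 eV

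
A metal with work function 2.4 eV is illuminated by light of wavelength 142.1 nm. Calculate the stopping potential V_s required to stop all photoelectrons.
6.3251 V

The stopping potential V_s satisfies: eV_s = KE_max

First, find KE_max using Einstein's equation:
E_photon = hc/λ = 8.7251 eV
KE_max = E_photon - φ = 8.7251 - 2.4 = 6.3251 eV

Since eV_s = KE_max:
V_s = KE_max/e = 6.3251 V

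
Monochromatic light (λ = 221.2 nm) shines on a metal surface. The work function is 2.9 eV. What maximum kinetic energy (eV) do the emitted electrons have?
2.7051 eV

Using Einstein's photoelectric equation: KE_max = hf - φ = hc/λ - φ

First, calculate the photon energy:
E_photon = hc/λ = (6.626×10⁻³⁴ J·s)(3×10⁸ m/s) / (221.2×10⁻⁹ m)
E_photon = 5.6051 eV

Then, the maximum kinetic energy:
KE_max = E_photon - φ = 5.6051 eV - 2.9 eV = 2.7051 eV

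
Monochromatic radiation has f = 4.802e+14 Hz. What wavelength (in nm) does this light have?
624.31 nm

Using the wave equation: c = fλ

Solving for wavelength:
λ = c/f = (3×10⁸ m/s) / (4.802e+14 Hz)
λ = 624.31 nm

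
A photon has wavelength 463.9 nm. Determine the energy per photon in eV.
2.6726 eV

Using E = hf = hc/λ:

E = hc/λ = (6.626×10⁻³⁴ J·s)(3×10⁸ m/s) / (463.9×10⁻⁹ m)
E = 2.6726 eV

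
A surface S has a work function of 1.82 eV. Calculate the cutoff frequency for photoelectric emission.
4.4007e+14 Hz

The threshold frequency is when the photon energy equals the work function:
hf₀ = φ

Solving for f₀:
f₀ = φ/h = (1.82 eV × 1.602×10⁻¹⁹ J/eV) / (6.626×10⁻³⁴ J·s)
f₀ = 4.4007e+14 Hz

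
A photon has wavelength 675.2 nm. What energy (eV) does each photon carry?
1.8363 eV

Using E = hf = hc/λ:

E = hc/λ = (6.626×10⁻³⁴ J·s)(3×10⁸ m/s) / (675.2×10⁻⁹ m)
E = 1.8363 eV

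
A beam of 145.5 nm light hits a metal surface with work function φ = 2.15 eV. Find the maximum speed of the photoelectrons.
1.4971e+06 m/s

First, find the maximum kinetic energy:
E_photon = hc/λ = 8.5213 eV
KE_max = E_photon - φ = 8.5213 - 2.15 = 6.3713 eV

Convert to Joules: KE_max = 6.3713 × 1.602×10⁻¹⁹ J = 1.0208e-18 J

Then use KE = ½mv² to find velocity:
v = √(2·KE/m) = √(2 × 1.0208e-18 J / 9.109e-31 kg)
v = 1.4971e+06 m/s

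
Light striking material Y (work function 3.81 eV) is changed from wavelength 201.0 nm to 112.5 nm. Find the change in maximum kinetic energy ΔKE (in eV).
4.8524 eV

Using Einstein's equation: KE_max = hc/λ - φ

For λ₁ = 201.0 nm:
KE₁ = hc/λ₁ - φ = 6.1684 - 3.81 = 2.3584 eV

For λ₂ = 112.5 nm:
KE₂ = hc/λ₂ - φ = 11.0208 - 3.81 = 7.2108 eV

Change in KE:
ΔKE = KE₂ - KE₁ = 7.2108 - 2.3584 = 4.8524 eV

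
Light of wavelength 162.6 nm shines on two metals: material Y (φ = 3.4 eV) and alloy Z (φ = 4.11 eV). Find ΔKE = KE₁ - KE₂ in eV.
0.7100 eV

Using KE_max = hc/λ - φ for each metal:

Photon energy: E = hc/λ = 7.6251 eV

For material Y (φ₁ = 3.4 eV):
KE₁ = E - φ₁ = 7.6251 - 3.4 = 4.2251 eV

For alloy Z (φ₂ = 4.11 eV):
KE₂ = E - φ₂ = 7.6251 - 4.11 = 3.5151 eV

Difference:
ΔKE = KE₁ - KE₂ = 4.2251 - 3.5151 = 0.7100 eV

Note: The difference equals the difference in work functions: 4.11 - 3.4 = 0.71 eV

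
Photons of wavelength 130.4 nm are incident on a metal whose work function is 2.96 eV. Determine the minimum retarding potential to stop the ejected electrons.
6.5480 V

The stopping potential V_s satisfies: eV_s = KE_max

First, find KE_max using Einstein's equation:
E_photon = hc/λ = 9.5080 eV
KE_max = E_photon - φ = 9.5080 - 2.96 = 6.5480 eV

Since eV_s = KE_max:
V_s = KE_max/e = 6.5480 V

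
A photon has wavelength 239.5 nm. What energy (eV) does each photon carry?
5.1768 eV

Using E = hf = hc/λ:

E = hc/λ = (6.626×10⁻³⁴ J·s)(3×10⁸ m/s) / (239.5×10⁻⁹ m)
E = 5.1768 eV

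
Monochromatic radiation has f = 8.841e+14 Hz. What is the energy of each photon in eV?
3.6563 eV

Using E = hf:

E = hf = (6.626×10⁻³⁴ J·s)(8.841e+14 Hz)
E = 3.6563 eV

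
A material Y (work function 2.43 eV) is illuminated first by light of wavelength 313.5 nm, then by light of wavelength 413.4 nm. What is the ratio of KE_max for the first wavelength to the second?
2.6792

Using Einstein's equation: KE_max = hc/λ - φ

For λ₁ = 313.5 nm:
E₁ = hc/λ₁ = 3.9548 eV
KE₁ = E₁ - φ = 3.9548 - 2.43 = 1.5248 eV

For λ₂ = 413.4 nm:
E₂ = hc/λ₂ = 2.9991 eV
KE₂ = E₂ - φ = 2.9991 - 2.43 = 0.5691 eV

Ratio: KE₁/KE₂ = 1.5248/0.5691 = 2.6792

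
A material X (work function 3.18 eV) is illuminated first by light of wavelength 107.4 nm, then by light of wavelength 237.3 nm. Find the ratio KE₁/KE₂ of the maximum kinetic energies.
4.0905

Using Einstein's equation: KE_max = hc/λ - φ

For λ₁ = 107.4 nm:
E₁ = hc/λ₁ = 11.5442 eV
KE₁ = E₁ - φ = 11.5442 - 3.18 = 8.3642 eV

For λ₂ = 237.3 nm:
E₂ = hc/λ₂ = 5.2248 eV
KE₂ = E₂ - φ = 5.2248 - 3.18 = 2.0448 eV

Ratio: KE₁/KE₂ = 8.3642/2.0448 = 4.0905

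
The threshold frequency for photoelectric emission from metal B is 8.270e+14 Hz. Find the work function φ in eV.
3.42 eV

At the threshold frequency, photon energy equals work function:
φ = hf₀

Calculating:
φ = (6.626×10⁻³⁴ J·s)(8.270e+14 Hz)
φ = 3.42 eV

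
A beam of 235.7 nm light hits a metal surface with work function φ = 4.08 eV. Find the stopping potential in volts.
1.1803 V

The stopping potential V_s satisfies: eV_s = KE_max

First, find KE_max using Einstein's equation:
E_photon = hc/λ = 5.2603 eV
KE_max = E_photon - φ = 5.2603 - 4.08 = 1.1803 eV

Since eV_s = KE_max:
V_s = KE_max/e = 1.1803 V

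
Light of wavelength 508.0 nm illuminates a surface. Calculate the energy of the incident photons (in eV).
2.4406 eV

Using E = hf = hc/λ:

E = hc/λ = (6.626×10⁻³⁴ J·s)(3×10⁸ m/s) / (508.0×10⁻⁹ m)
E = 2.4406 eV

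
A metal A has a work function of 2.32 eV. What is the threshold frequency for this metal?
5.6097e+14 Hz

The threshold frequency is when the photon energy equals the work function:
hf₀ = φ

Solving for f₀:
f₀ = φ/h = (2.32 eV × 1.602×10⁻¹⁹ J/eV) / (6.626×10⁻³⁴ J·s)
f₀ = 5.6097e+14 Hz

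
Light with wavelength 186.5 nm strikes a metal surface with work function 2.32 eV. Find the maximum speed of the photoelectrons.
1.2339e+06 m/s

First, find the maximum kinetic energy:
E_photon = hc/λ = 6.6479 eV
KE_max = E_photon - φ = 6.6479 - 2.32 = 4.3279 eV

Convert to Joules: KE_max = 4.3279 × 1.602×10⁻¹⁹ J = 6.9341e-19 J

Then use KE = ½mv² to find velocity:
v = √(2·KE/m) = √(2 × 6.9341e-19 J / 9.109e-31 kg)
v = 1.2339e+06 m/s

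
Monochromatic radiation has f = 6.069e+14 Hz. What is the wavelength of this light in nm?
493.97 nm

Using the wave equation: c = fλ

Solving for wavelength:
λ = c/f = (3×10⁸ m/s) / (6.069e+14 Hz)
λ = 493.97 nm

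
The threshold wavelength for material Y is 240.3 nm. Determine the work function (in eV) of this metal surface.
5.16 eV

At the threshold wavelength, photon energy equals work function:
φ = hc/λ₀

Calculating:
φ = (6.626×10⁻³⁴ J·s)(3×10⁸ m/s) / (240.3×10⁻⁹ m)
φ = 5.16 eV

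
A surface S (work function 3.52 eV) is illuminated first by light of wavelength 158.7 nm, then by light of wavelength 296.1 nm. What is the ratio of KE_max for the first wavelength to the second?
6.4332

Using Einstein's equation: KE_max = hc/λ - φ

For λ₁ = 158.7 nm:
E₁ = hc/λ₁ = 7.8125 eV
KE₁ = E₁ - φ = 7.8125 - 3.52 = 4.2925 eV

For λ₂ = 296.1 nm:
E₂ = hc/λ₂ = 4.1872 eV
KE₂ = E₂ - φ = 4.1872 - 3.52 = 0.6672 eV

Ratio: KE₁/KE₂ = 4.2925/0.6672 = 6.4332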